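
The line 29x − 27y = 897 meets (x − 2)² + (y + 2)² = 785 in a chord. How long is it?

√1570

From the line, y = (−897 + 29x)/27. Substituting:
1570x² − 51810x + 141300 = 0  ⟹  x² − 33x + 90 = 0
x = 30 or x = 3, giving (30, −1) and (3, −30).
Chord length = distance between (30, −1) and (3, −30) = √1570 = √1570.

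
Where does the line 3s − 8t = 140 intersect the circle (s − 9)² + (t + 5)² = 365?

(−4, −19) and (28, −7)

Express t = (−140 + 3s)/8 and substitute into the circle:
73s² − 1752s − 8176 = 0  ⟹  s² − 24s − 112 = 0
s = 28 or s = −4, giving (28, −7) and (−4, −19).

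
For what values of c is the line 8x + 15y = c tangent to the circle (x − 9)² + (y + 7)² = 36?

For a tangent, require d(centre, line) = r = 6.
|8·9 + 15·(−7) − c| / √289 = 6
|c − (−33)| = 6·17, so c = 69 or c = −135.

c = −135 or c = 69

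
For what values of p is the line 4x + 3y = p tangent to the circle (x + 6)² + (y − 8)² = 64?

The line touches the circle iff its distance from (−6, 8) is 8:
|4·(−6) + 3·8 − p| / √25 = 8
|p| = 8·5, so p = 40 or p = −40.

p = −40 or p = 40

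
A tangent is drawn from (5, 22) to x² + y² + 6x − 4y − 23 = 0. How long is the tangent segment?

Centre (−3, 2), r² = 36. |PO|² = (8)² + (20)² = 464.
By the tangent–radius right angle, tangent length = √(|PO|² − r²) = √428 = 2√107.

2√107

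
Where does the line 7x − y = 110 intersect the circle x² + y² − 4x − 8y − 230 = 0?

(15, −5) and (17, 9)

From the line, y = 7x − 110. Substituting:
50x² − 1600x + 12750 = 0  ⟹  x² − 32x + 255 = 0
x = 17 or x = 15, giving (17, 9) and (15, −5).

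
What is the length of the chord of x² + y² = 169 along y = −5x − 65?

Substitute y = −5x − 65:
26x² + 650x + 4056 = 0  ⟹  x² + 25x + 156 = 0
x = −12 or x = −13, giving (−12, −5) and (−13, 0).
Chord length = distance between (−12, −5) and (−13, 0) = √26 = √26.

√26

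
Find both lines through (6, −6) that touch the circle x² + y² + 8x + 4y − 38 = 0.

A line y − (−6) = m(x − (6)) is tangent when its distance from (−4, −2) is √58:
(−10m − (4))² = 58(m² + 1)
21m² + 40m − 21 = 0, so m = 3/7 or m = −7/3.
With m = 3/7: 3x − 7y = 60. With m = −7/3: 7x + 3y = 24.

3x − 7y = 60 and 7x + 3y = 24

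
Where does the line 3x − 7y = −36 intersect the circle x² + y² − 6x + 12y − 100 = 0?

(−5, 3) and (2, 6)

From the line, y = (36 + 3x)/7. Substituting:
58x² + 174x − 580 = 0  ⟹  x² + 3x − 10 = 0
x = 2 or x = −5, giving (2, 6) and (−5, 3).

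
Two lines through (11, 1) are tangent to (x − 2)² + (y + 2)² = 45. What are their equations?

2x − y = 21 and x + 2y = 13

Write the tangent as mx − y + (1 − m·(11)) = 0 and set its distance from the centre to 3√5:
(−9m − (−3))² = 45(m² + 1)
2m² − 3m − 2 = 0, so m = 2 or m = −1/2.
Through (11, 1) these give 2x − y = 21 and x + 2y = 13.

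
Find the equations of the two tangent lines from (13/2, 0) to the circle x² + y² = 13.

2x + 3y = 13 and 2x − 3y = 13

Write the tangent as mx − y + (0 − m·(13/2)) = 0 and set its distance from the centre to √13:
(−13/2m − (0))² = 13(m² + 1)
9m² − 4 = 0, so m = −2/3 or m = 2/3.
With m = −2/3: 2x + 3y = 13. With m = 2/3: 2x − 3y = 13.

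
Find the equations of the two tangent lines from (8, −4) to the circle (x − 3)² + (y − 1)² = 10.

Write the tangent as mx − y + (−4 − m·(8)) = 0 and set its distance from the centre to √10:
[m·(−5) − (5)]² = 10(m² + 1)
3m² + 10m + 3 = 0, so m = −1/3 or m = −3.
With m = −1/3: x + 3y = −4. With m = −3: 3x + y = 20.

x + 3y = −4 and 3x + y = 20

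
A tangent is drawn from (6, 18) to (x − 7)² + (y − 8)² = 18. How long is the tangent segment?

√83

The centre is (7, 8) and r = 3√2. The square of the distance from P to the centre is 1 + 100 = 101.
By the tangent–radius right angle, tangent length = √(|PO|² − r²) = √83.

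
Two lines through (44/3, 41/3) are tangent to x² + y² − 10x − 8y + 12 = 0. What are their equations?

A line y − (41/3) = m(x − (44/3)) is tangent when its distance from (5, 4) is √29:
(−29/3m − (−29/3))² = 29(m² + 1)
10m² − 29m + 10 = 0, so m = 2/5 or m = 5/2.
With m = 2/5: 2x − 5y = −39. With m = 5/2: 5x − 2y = 46.

2x − 5y = −39 and 5x − 2y = 46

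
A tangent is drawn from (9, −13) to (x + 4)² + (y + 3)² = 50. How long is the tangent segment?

√219

With centre O = (−4, −3), |OP|² = 269 and r² = 50.
The tangent meets the radius at right angles, so tangent² = |PO|² − r² = 269 − 50 = 219.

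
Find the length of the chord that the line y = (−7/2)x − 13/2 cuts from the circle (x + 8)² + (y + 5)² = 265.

4√53

The distance from (−8, −5) to the line is 53/√53, and r² = 265.
Half the chord is √(r² − d²) = √(212), so the full chord is 4√53.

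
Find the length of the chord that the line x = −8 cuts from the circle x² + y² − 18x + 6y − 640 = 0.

42

The line gives x = −8. Substituting into the circle:
y² + 6y − 432 = 0
y = 18 or y = −24, giving (−8, 18) and (−8, −24).
|(−8, 18) − (−8, −24)| = √((0)² + (42)²) = 42.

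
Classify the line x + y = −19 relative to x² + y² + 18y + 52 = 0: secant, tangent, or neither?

Substituting the line into the circle gives 2x² + 20x + 71 = 0.
Δ = 400 − 568 = −168.
No real roots: the line does not meet the circle.

neither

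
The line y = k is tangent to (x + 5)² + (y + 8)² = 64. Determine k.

k = −16 or k = 0

Tangency holds when the distance from the centre (−5, −8) to the line equals the radius 8:
|0·(−5) + 1·(−8) − k| / √1 = 8
|k − (−8)| = 8, so k = 0 or k = −16.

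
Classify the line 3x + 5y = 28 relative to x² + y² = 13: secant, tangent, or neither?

Substituting the line into the circle gives 34x² − 168x + 459 = 0.
Δ = 28224 − 62424 = −34200.
No real roots: the line does not meet the circle.

neither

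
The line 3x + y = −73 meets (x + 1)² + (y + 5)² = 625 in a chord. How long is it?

9√10

Centre (−1, −5), r² = 625. Perpendicular distance d from centre to line = |65| / √10 = 65/√10.
Chord = 2√(r² − d²) = 2·√(405/2) = 9√10.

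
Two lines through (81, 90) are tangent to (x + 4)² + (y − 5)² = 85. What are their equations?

A line y − (90) = m(x − (81)) is tangent when its distance from (−4, 5) is √85:
(−85m − (−85))² = 85(m² + 1)
42m² − 85m + 42 = 0, so m = 7/6 or m = 6/7.
Through (81, 90) these give 7x − 6y = 27 and 6x − 7y = −144.

7x − 6y = 27 and 6x − 7y = −144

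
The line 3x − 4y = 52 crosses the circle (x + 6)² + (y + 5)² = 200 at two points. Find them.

(−8, −19) and (8, −7)

Express y = (−52 + 3x)/4 and substitute into the circle:
25x² − 1600 = 0  ⟹  x² − 64 = 0
x = 8 or x = −8, giving (8, −7) and (−8, −19).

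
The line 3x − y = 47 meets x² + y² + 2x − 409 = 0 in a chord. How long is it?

8√10

The distance from (−1, 0) to the line is 50/√10, and r² = 410.
Half the chord is √(r² − d²) = √(160), so the full chord is 8√10.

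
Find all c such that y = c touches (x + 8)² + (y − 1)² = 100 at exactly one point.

For a tangent, require d(centre, line) = r = 10.
|0·(−8) + 1·1 − c| / √1 = 10
|c − (1)| = 10, so c = 11 or c = −9.

c = −9 or c = 11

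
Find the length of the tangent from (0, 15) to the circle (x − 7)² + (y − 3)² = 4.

3√21

Centre (7, 3), r² = 4. |PO|² = (−7)² + (12)² = 193.
Power of the point: PT² = |PO|² − r² = 189, so PT = 3√21.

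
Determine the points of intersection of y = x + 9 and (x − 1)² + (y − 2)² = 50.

(−6, 3) and (0, 9)

Substitute y = x + 9:
2x² + 12x = 0  ⟹  x² + 6x = 0
x = 0 or x = −6, giving (0, 9) and (−6, 3).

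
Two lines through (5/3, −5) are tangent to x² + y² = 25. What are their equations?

Write the tangent as mx − y + (−5 − m·(5/3)) = 0 and set its distance from the centre to 5:
(−5/3m − (5))² = 25(m² + 1)
4m² − 3m = 0, so m = 3/4 or m = 0.
With m = 3/4: 3x − 4y = 25. With m = 0: y = −5.

3x − 4y = 25 and y = −5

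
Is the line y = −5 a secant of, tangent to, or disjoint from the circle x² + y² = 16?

Centre (0, 0), r² = 16. Distance² from centre to line = (5)² = 25.
Since d² > r², the line lies outside the circle.

disjoint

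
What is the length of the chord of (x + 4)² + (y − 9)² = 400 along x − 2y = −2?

Substitute y = (2 + x)/2:
5x² − 1280 = 0  ⟹  x² − 256 = 0
x = 16 or x = −16, giving (16, 9) and (−16, −7).
|(16, 9) − (−16, −7)| = √((32)² + (16)²) = 16√5.

16√5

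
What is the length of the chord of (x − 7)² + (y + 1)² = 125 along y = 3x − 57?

√10

From the line, y = 3x − 57. Substituting:
10x² − 350x + 3060 = 0  ⟹  x² − 35x + 306 = 0
x = 18 or x = 17, giving (18, −3) and (17, −6).
Chord length = distance between (18, −3) and (17, −6) = √10 = √10.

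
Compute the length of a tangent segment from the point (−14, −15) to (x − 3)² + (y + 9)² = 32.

√293

With centre O = (3, −9), |OP|² = 325 and r² = 32.
Power of the point: PT² = |PO|² − r² = 293, so PT = √293.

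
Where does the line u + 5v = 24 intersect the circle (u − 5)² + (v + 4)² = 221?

(−6, 6) and (19, 1)

Express v = (24 − u)/5 and substitute into the circle:
26u² − 338u − 2964 = 0  ⟹  u² − 13u − 114 = 0
u = 19 or u = −6, giving (19, 1) and (−6, 6).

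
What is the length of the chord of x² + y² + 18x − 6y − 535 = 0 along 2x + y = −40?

20√5

Centre (−9, 3), r² = 625. Perpendicular distance d from centre to line = |25| / √5 = 25/√5.
Half the chord is √(r² − d²) = √(500), so the full chord is 20√5.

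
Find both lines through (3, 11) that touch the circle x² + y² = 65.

4x − 7y = −65 and 7x + 4y = 65

Write the tangent as mx − y + (11 − m·(3)) = 0 and set its distance from the centre to √65:
[m·(−3) − (−11)]² = 65(m² + 1)
28m² + 33m − 28 = 0, so m = 4/7 or m = −7/4.
With m = 4/7: 4x − 7y = −65. With m = −7/4: 7x + 4y = 65.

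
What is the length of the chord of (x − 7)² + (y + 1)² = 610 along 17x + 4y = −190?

Express y = (−190 − 17x)/4 and substitute into the circle:
305x² + 6100x + 25620 = 0  ⟹  x² + 20x + 84 = 0
x = −6 or x = −14, giving (−6, −22) and (−14, 12).
|(−6, −22) − (−14, 12)| = √((8)² + (−34)²) = 2√305.

2√305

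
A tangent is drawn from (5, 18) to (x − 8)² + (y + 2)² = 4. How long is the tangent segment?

9√5

With centre O = (8, −2), |OP|² = 409 and r² = 4.
Power of the point: PT² = |PO|² − r² = 405, so PT = 9√5.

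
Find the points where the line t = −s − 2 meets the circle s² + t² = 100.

(−8, 6) and (6, −8)

Substitute t = −s − 2:
2s² + 4s − 96 = 0  ⟹  s² + 2s − 48 = 0
s = 6 or s = −8, giving (6, −8) and (−8, 6).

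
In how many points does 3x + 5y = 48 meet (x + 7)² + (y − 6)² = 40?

0

Centre (−7, 6), r² = 40. Distance² from centre to line = (−39)²/34 = 1521/34.
Since d² > r², the line lies outside the circle.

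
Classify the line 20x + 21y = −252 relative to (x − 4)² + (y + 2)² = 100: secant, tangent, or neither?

tangent

d² = (20·4 + 21·(−2) − (−252))²/841 = 100; r² = 100.
Since d² = r², the line is tangent.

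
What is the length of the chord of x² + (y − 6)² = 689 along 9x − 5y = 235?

Substitute y = (−235 + 9x)/5:
106x² − 4770x + 53000 = 0  ⟹  x² − 45x + 500 = 0
x = 25 or x = 20, giving (25, −2) and (20, −11).
Chord length = distance between (25, −2) and (20, −11) = √106 = √106.

√106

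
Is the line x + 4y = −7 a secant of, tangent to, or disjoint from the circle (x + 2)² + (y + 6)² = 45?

secant

Substituting the line into the circle gives 17x² + 30x − 367 = 0.
Δ = 900 − (−24956) = 25856.
Two real roots: the line is a secant.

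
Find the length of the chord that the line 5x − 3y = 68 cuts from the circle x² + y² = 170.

Centre (0, 0), r² = 170. Perpendicular distance d from centre to line = |−68| / √34 = 68/√34.
Half the chord is √(r² − d²) = √(34), so the full chord is 2√34.

2√34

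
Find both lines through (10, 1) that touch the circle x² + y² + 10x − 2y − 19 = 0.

x − 2y = 8 and x + 2y = 12

A line y − (1) = m(x − (10)) is tangent when its distance from (−5, 1) is 3√5:
(−15m − (0))² = 45(m² + 1)
4m² − 1 = 0, so m = 1/2 or m = −1/2.
Through (10, 1) these give x − 2y = 8 and x + 2y = 12.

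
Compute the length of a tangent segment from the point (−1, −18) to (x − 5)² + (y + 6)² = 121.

The centre is (5, −6) and r = 11. The square of the distance from P to the centre is 36 + 144 = 180.
Power of the point: PT² = |PO|² − r² = 59, so PT = √59.

√59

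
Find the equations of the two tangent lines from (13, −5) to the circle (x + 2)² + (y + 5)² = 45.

Let a tangent through (13, −5) have slope m. Its distance from (−2, −5) must equal 3√5:
[m·(−15) − (0)]² = 45(m² + 1)
4m² − 1 = 0, so m = −1/2 or m = 1/2.
Through (13, −5) these give x + 2y = 3 and x − 2y = 23.

x + 2y = 3 and x − 2y = 23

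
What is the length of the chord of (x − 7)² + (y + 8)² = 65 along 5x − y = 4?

√26

Express y = 5x − 4 and substitute into the circle:
26x² + 26x = 0  ⟹  x² + x = 0
x = 0 or x = −1, giving (0, −4) and (−1, −9).
|(0, −4) − (−1, −9)| = √((1)² + (5)²) = √26.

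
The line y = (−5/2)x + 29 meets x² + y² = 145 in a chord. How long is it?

Substitute y = (58 − 5x)/2:
29x² − 580x + 2784 = 0  ⟹  x² − 20x + 96 = 0
x = 12 or x = 8, giving (12, −1) and (8, 9).
|(12, −1) − (8, 9)| = √((4)² + (−10)²) = 2√29.

2√29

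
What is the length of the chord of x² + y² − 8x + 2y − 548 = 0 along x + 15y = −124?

Express y = (−124 − x)/15 and substitute into the circle:
226x² − 1582x − 111644 = 0  ⟹  x² − 7x − 494 = 0
x = 26 or x = −19, giving (26, −10) and (−19, −7).
|(26, −10) − (−19, −7)| = √((45)² + (−3)²) = 3√226.

3√226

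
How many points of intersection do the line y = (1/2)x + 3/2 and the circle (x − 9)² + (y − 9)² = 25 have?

2

Substituting the line into the circle gives 5x² − 102x + 449 = 0.
Discriminant = (−102)² − 4·5·(449) = 1424 > 0.
Two real roots: the line is a secant.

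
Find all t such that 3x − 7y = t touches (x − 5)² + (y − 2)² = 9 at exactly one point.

t = 1 ± 3√58

Tangency holds when the distance from the centre (5, 2) to the line equals the radius 3:
|3·5 − 7·2 − t| / √58 = 3
|t − (1)| = 3√58.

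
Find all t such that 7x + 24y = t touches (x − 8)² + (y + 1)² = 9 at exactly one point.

The line touches the circle iff its distance from (8, −1) is 3:
|7·8 + 24·(−1) − t| / √625 = 3
|t − (32)| = 3·25, so t = 107 or t = −43.

t = −43 or t = 107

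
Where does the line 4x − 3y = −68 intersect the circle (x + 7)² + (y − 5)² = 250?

(−20, −4) and (−2, 20)

From the line, y = (68 + 4x)/3. Substituting:
25x² + 550x + 1000 = 0  ⟹  x² + 22x + 40 = 0
x = −2 or x = −20, giving (−2, 20) and (−20, −4).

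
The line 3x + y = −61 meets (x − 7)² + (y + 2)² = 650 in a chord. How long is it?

Express y = −3x − 61 and substitute into the circle:
10x² + 340x + 2880 = 0  ⟹  x² + 34x + 288 = 0
x = −16 or x = −18, giving (−16, −13) and (−18, −7).
Chord length = distance between (−16, −13) and (−18, −7) = √40 = 2√10.

2√10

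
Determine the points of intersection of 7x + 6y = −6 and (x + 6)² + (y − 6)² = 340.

From the line, y = (−6 − 7x)/6. Substituting:
85x² + 1020x − 9180 = 0  ⟹  x² + 12x − 108 = 0
x = 6 or x = −18, giving (6, −8) and (−18, 20).

(−18, 20) and (6, −8)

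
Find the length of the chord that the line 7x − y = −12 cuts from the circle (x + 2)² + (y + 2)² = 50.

10√2

Substitute y = 7x + 12:
50x² + 200x + 150 = 0  ⟹  x² + 4x + 3 = 0
x = −1 or x = −3, giving (−1, 5) and (−3, −9).
Chord length = distance between (−1, 5) and (−3, −9) = √200 = 10√2.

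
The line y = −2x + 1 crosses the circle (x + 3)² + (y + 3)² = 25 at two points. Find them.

(0, 1) and (2, −3)

From the line, y = −2x + 1. Substituting:
5x² − 10x = 0  ⟹  x² − 2x = 0
x = 2 or x = 0, giving (2, −3) and (0, 1).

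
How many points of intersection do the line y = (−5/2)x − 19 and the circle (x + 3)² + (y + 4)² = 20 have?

2

Substituting the line into the circle gives 29x² + 324x + 856 = 0.
Discriminant = (324)² − 4·29·(856) = 5680 > 0.
Two real roots: the line is a secant.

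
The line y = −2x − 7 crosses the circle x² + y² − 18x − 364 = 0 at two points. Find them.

From the line, y = −2x − 7. Substituting:
5x² + 10x − 315 = 0  ⟹  x² + 2x − 63 = 0
x = 7 or x = −9, giving (7, −21) and (−9, 11).

(−9, 11) and (7, −21)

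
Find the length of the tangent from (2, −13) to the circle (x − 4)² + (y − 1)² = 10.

The centre is (4, 1) and r = √10. The square of the distance from P to the centre is 4 + 196 = 200.
By the tangent–radius right angle, tangent length = √(|PO|² − r²) = √190.

√190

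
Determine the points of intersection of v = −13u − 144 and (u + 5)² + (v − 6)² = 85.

From the line, v = −13u − 144. Substituting:
170u² + 3910u + 22440 = 0  ⟹  u² + 23u + 132 = 0
u = −11 or u = −12, giving (−11, −1) and (−12, 12).

(−12, 12) and (−11, −1)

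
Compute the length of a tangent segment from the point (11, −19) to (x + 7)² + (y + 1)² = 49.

The centre is (−7, −1) and r = 7. The square of the distance from P to the centre is 324 + 324 = 648.
By the tangent–radius right angle, tangent length = √(|PO|² − r²) = √599.

√599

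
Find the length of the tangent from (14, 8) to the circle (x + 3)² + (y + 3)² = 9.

Centre (−3, −3), r² = 9. |PO|² = (17)² + (11)² = 410.
By the tangent–radius right angle, tangent length = √(|PO|² − r²) = √401.

√401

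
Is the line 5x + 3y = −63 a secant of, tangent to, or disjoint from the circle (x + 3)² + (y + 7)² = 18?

Substituting the line into the circle gives 34x² + 474x + 1683 = 0.
Discriminant = (474)² − 4·34·(1683) = −4212 < 0.
No real roots: the line does not meet the circle.

disjoint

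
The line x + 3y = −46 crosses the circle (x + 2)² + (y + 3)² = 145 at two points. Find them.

(−10, −12) and (−1, −15)

From the line, y = (−46 − x)/3. Substituting:
10x² + 110x + 100 = 0  ⟹  x² + 11x + 10 = 0
x = −1 or x = −10, giving (−1, −15) and (−10, −12).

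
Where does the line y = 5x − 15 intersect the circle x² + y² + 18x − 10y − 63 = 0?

(3, 0) and (4, 5)

Substitute y = 5x − 15:
26x² − 182x + 312 = 0  ⟹  x² − 7x + 12 = 0
x = 4 or x = 3, giving (4, 5) and (3, 0).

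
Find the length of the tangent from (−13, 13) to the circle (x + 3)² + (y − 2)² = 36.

The centre is (−3, 2) and r = 6. The square of the distance from P to the centre is 100 + 121 = 221.
Power of the point: PT² = |PO|² − r² = 185, so PT = √185.

√185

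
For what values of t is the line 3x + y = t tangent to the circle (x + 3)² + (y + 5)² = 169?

t = −14 ± 13√10

Tangency holds when the distance from the centre (−3, −5) to the line equals the radius 13:
|3·(−3) + 1·(−5) − t| / √10 = 13
|t − (−14)| = 13√10.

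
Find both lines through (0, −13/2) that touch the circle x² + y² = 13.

A line y − (−13/2) = m(x − (0)) is tangent when its distance from (0, 0) is √13:
[m·(0) − (13/2)]² = 13(m² + 1)
4m² − 9 = 0, so m = 3/2 or m = −3/2.
Through (0, −13/2) these give 3x − 2y = 13 and 3x + 2y = −13.

3x − 2y = 13 and 3x + 2y = −13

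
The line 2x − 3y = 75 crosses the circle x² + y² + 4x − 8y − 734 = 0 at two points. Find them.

Substitute y = (−75 + 2x)/3:
13x² − 312x + 819 = 0  ⟹  x² − 24x + 63 = 0
x = 21 or x = 3, giving (21, −11) and (3, −23).

(3, −23) and (21, −11)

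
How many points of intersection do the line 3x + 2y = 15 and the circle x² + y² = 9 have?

0

Substituting the line into the circle gives 13x² − 90x + 189 = 0.
Δ = 8100 − 9828 = −1728.
No real roots: the line does not meet the circle.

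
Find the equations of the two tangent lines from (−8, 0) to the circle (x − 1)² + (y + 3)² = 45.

A line y − (0) = m(x − (−8)) is tangent when its distance from (1, −3) is 3√5:
[m·(9) − (−3)]² = 45(m² + 1)
2m² + 3m − 2 = 0, so m = −2 or m = 1/2.
With m = −2: 2x + y = −16. With m = 1/2: x − 2y = −8.

2x + y = −16 and x − 2y = −8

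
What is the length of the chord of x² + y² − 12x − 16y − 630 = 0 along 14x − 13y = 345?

Centre (6, 8), r² = 730. Perpendicular distance d from centre to line = |−365| / √365 = 365/√365.
Half the chord is √(r² − d²) = √(365), so the full chord is 2√365.

2√365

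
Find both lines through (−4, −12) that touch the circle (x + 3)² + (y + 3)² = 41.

Let a tangent through (−4, −12) have slope m. Its distance from (−3, −3) must equal √41:
(1m − (9))² = 41(m² + 1)
20m² + 9m − 20 = 0, so m = −5/4 or m = 4/5.
With m = −5/4: 5x + 4y = −68. With m = 4/5: 4x − 5y = 44.

5x + 4y = −68 and 4x − 5y = 44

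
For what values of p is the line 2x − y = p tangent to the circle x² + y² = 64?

p = ±8√5

The line touches the circle iff its distance from (0, 0) is 8:
|2·0 − 1·0 − p| / √5 = 8
|p| = 8√5.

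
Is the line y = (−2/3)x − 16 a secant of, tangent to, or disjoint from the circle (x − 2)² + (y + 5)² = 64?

disjoint

Substituting the line into the circle gives 13x² + 96x + 549 = 0.
Δ = 9216 − 28548 = −19332.
No real roots: the line does not meet the circle.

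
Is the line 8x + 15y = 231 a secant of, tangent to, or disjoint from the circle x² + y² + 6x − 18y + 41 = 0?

d² = (8·(−3) + 15·9 − (231))²/289 = 14400/289; r² = 49.
Since d² > r², the line lies outside the circle.

disjoint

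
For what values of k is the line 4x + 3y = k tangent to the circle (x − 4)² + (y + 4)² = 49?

k = −31 or k = 39

The line touches the circle iff its distance from (4, −4) is 7:
|4·4 + 3·(−4) − k| / √25 = 7
|k − (4)| = 7·5, so k = 39 or k = −31.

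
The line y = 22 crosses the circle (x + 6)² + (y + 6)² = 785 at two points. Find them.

Express y = 22 and substitute into the circle:
x² + 12x + 35 = 0
x = −5 or x = −7, giving (−5, 22) and (−7, 22).

(−7, 22) and (−5, 22)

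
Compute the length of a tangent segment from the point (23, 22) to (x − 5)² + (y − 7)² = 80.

Centre (5, 7), r² = 80. |PO|² = (18)² + (15)² = 549.
The tangent meets the radius at right angles, so tangent² = |PO|² − r² = 549 − 80 = 469.

√469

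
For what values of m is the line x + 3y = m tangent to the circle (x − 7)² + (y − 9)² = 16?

m = 34 ± 4√10

For a tangent, require d(centre, line) = r = 4.
|1·7 + 3·9 − m| / √10 = 4
|m − (34)| = 4√10.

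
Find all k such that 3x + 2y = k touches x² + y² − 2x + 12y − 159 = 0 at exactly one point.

The line touches the circle iff its distance from (1, −6) is 14:
|3·1 + 2·(−6) − k| / √13 = 14
|k − (−9)| = 14√13.

k = −9 ± 14√13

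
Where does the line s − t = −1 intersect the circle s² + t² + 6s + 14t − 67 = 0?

(−13, −12) and (2, 3)

Substitute t = s + 1:
2s² + 22s − 52 = 0  ⟹  s² + 11s − 26 = 0
s = 2 or s = −13, giving (2, 3) and (−13, −12).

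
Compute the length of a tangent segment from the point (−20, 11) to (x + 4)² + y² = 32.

√345

With centre O = (−4, 0), |OP|² = 377 and r² = 32.
The tangent meets the radius at right angles, so tangent² = |PO|² − r² = 377 − 32 = 345.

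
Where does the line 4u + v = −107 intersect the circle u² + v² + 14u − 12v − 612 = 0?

(−31, 17) and (−23, −15)

Substitute v = −4u − 107:
17u² + 918u + 12121 = 0  ⟹  u² + 54u + 713 = 0
u = −23 or u = −31, giving (−23, −15) and (−31, 17).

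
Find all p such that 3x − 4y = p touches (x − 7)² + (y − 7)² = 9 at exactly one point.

Tangency holds when the distance from the centre (7, 7) to the line equals the radius 3:
|3·7 − 4·7 − p| / √25 = 3
|p − (−7)| = 3·5, so p = 8 or p = −22.

p = −22 or p = 8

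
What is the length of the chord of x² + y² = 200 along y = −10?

Centre (0, 0), r² = 200. Perpendicular distance d from centre to line = |10| / √1 = 10.
Chord = 2√(r² − d²) = 2·√(100) = 20.

20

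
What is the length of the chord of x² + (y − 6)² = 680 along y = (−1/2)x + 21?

Express y = (42 − x)/2 and substitute into the circle:
5x² − 60x − 1820 = 0  ⟹  x² − 12x − 364 = 0
x = 26 or x = −14, giving (26, 8) and (−14, 28).
Chord length = distance between (26, 8) and (−14, 28) = √2000 = 20√5.

20√5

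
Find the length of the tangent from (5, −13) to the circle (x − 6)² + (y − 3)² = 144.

√113

With centre O = (6, 3), |OP|² = 257 and r² = 144.
The tangent meets the radius at right angles, so tangent² = |PO|² − r² = 257 − 144 = 113.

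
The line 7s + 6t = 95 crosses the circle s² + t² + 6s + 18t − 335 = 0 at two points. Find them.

(5, 10) and (17, −4)

From the line, t = (95 − 7s)/6. Substituting:
85s² − 1870s + 7225 = 0  ⟹  s² − 22s + 85 = 0
s = 17 or s = 5, giving (17, −4) and (5, 10).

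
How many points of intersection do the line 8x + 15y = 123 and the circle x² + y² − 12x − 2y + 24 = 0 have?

2

Centre (6, 1), r² = 13. Distance² from centre to line = (−60)²/289 = 3600/289.
Since d² < r², the line cuts the circle twice.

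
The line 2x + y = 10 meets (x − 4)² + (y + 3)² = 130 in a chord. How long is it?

10√5

Express y = −2x + 10 and substitute into the circle:
5x² − 60x + 55 = 0  ⟹  x² − 12x + 11 = 0
x = 11 or x = 1, giving (11, −12) and (1, 8).
Chord length = distance between (11, −12) and (1, 8) = √500 = 10√5.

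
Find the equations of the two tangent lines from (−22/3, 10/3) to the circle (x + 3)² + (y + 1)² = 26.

A line y − (10/3) = m(x − (−22/3)) is tangent when its distance from (−3, −1) is √26:
[m·(13/3) − (−13/3)]² = 26(m² + 1)
5m² − 26m + 5 = 0, so m = 5 or m = 1/5.
With m = 5: 5x − y = −40. With m = 1/5: x − 5y = −24.

5x − y = −40 and x − 5y = −24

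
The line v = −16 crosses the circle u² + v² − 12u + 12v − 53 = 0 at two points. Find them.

(1, −16) and (11, −16)

From the line, v = −16. Substituting:
u² − 12u + 11 = 0
u = 11 or u = 1, giving (11, −16) and (1, −16).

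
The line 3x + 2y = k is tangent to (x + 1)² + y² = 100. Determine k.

For a tangent, require d(centre, line) = r = 10.
|3·(−1) + 2·0 − k| / √13 = 10
|k − (−3)| = 10√13.

k = −3 ± 10√13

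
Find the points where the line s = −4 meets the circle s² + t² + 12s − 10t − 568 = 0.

The line gives s = −4. Substituting into the circle:
t² − 10t − 600 = 0
t = 30 or t = −20, giving (−4, 30) and (−4, −20).

(−4, −20) and (−4, 30)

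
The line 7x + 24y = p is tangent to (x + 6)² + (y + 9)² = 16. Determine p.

p = −358 or p = −158

The line touches the circle iff its distance from (−6, −9) is 4:
|7·(−6) + 24·(−9) − p| / √625 = 4
|p − (−258)| = 4·25, so p = −158 or p = −358.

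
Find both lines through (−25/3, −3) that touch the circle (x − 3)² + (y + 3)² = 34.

3x + 5y = −40 and 3x − 5y = −10

Write the tangent as mx − y + (−3 − m·(−25/3)) = 0 and set its distance from the centre to √34:
(34/3m − (0))² = 34(m² + 1)
25m² − 9 = 0, so m = −3/5 or m = 3/5.
With m = −3/5: 3x + 5y = −40. With m = 3/5: 3x − 5y = −10.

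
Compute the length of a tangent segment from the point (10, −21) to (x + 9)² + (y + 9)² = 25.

4√30

The centre is (−9, −9) and r = 5. The square of the distance from P to the centre is 361 + 144 = 505.
The tangent meets the radius at right angles, so tangent² = |PO|² − r² = 505 − 25 = 480.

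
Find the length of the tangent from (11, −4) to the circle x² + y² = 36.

√101

The centre is (0, 0) and r = 6. The square of the distance from P to the centre is 121 + 16 = 137.
By the tangent–radius right angle, tangent length = √(|PO|² − r²) = √101.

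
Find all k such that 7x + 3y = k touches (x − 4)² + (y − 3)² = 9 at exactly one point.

For a tangent, require d(centre, line) = r = 3.
|7·4 + 3·3 − k| / √58 = 3
|k − (37)| = 3√58.

k = 37 ± 3√58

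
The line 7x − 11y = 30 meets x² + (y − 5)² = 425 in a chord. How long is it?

3√170

From the line, y = (−30 + 7x)/11. Substituting:
170x² − 1190x − 44200 = 0  ⟹  x² − 7x − 260 = 0
x = 20 or x = −13, giving (20, 10) and (−13, −11).
|(20, 10) − (−13, −11)| = √((33)² + (21)²) = 3√170.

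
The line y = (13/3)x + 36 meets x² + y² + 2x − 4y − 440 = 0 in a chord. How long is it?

Centre (−1, 2), r² = 445. Perpendicular distance d from centre to line = |89| / √178 = 89/√178.
Half the chord is √(r² − d²) = √(801/2), so the full chord is 3√178.

3√178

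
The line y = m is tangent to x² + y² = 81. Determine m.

m = −9 or m = 9

For a tangent, require d(centre, line) = r = 9.
|0·0 + 1·0 − m| / √1 = 9
|m| = 9, so m = 9 or m = −9.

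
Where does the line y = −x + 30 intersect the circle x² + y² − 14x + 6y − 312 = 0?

Express y = −x + 30 and substitute into the circle:
2x² − 80x + 768 = 0  ⟹  x² − 40x + 384 = 0
x = 24 or x = 16, giving (24, 6) and (16, 14).

(16, 14) and (24, 6)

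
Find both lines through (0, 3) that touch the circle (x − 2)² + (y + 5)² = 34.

A line y − (3) = m(x − (0)) is tangent when its distance from (2, −5) is √34:
[m·(2) − (−8)]² = 34(m² + 1)
15m² − 16m − 15 = 0, so m = −3/5 or m = 5/3.
With m = −3/5: 3x + 5y = 15. With m = 5/3: 5x − 3y = −9.

3x + 5y = 15 and 5x − 3y = −9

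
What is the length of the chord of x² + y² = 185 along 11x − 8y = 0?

2√185

Centre (0, 0), r² = 185. Perpendicular distance d from centre to line = |0| / √185 = 0/√185.
Half the chord is √(r² − d²) = √(185), so the full chord is 2√185.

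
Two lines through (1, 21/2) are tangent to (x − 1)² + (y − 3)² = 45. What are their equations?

x + 2y = 22 and x − 2y = −20

Write the tangent as mx − y + (21/2 − m·(1)) = 0 and set its distance from the centre to 3√5:
(0m − (−15/2))² = 45(m² + 1)
4m² − 1 = 0, so m = −1/2 or m = 1/2.
With m = −1/2: x + 2y = 22. With m = 1/2: x − 2y = −20.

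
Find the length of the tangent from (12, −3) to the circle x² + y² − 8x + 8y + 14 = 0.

The centre is (4, −4) and r = 3√2. The square of the distance from P to the centre is 64 + 1 = 65.
By the tangent–radius right angle, tangent length = √(|PO|² − r²) = √47.

√47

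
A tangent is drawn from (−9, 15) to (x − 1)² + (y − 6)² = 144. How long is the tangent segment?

Centre (1, 6), r² = 144. |PO|² = (−10)² + (9)² = 181.
Power of the point: PT² = |PO|² − r² = 37, so PT = √37.

√37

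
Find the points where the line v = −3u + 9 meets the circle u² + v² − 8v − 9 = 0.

Express v = −3u + 9 and substitute into the circle:
10u² − 30u = 0  ⟹  u² − 3u = 0
u = 3 or u = 0, giving (3, 0) and (0, 9).

(0, 9) and (3, 0)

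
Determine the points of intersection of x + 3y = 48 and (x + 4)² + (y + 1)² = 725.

Substitute y = (48 − x)/3:
10x² − 30x − 3780 = 0  ⟹  x² − 3x − 378 = 0
x = 21 or x = −18, giving (21, 9) and (−18, 22).

(−18, 22) and (21, 9)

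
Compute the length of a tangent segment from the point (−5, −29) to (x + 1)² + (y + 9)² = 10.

√406

The centre is (−1, −9) and r = √10. The square of the distance from P to the centre is 16 + 400 = 416.
The tangent meets the radius at right angles, so tangent² = |PO|² − r² = 416 − 10 = 406.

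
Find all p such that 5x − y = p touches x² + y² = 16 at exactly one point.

p = ±4√26

The line touches the circle iff its distance from (0, 0) is 4:
|5·0 − 1·0 − p| / √26 = 4
|p| = 4√26.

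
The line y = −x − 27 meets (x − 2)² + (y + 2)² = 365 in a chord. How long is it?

Centre (2, −2), r² = 365. Perpendicular distance d from centre to line = |27| / √2 = 27/√2.
Half the chord is √(r² − d²) = √(1/2), so the full chord is √2.

√2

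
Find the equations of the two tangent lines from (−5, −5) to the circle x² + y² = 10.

A line y − (−5) = m(x − (−5)) is tangent when its distance from (0, 0) is √10:
(5m − (5))² = 10(m² + 1)
3m² − 10m + 3 = 0, so m = 1/3 or m = 3.
Through (−5, −5) these give x − 3y = 10 and 3x − y = −10.

x − 3y = 10 and 3x − y = −10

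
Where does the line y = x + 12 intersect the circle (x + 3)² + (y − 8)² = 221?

Substitute y = x + 12:
2x² + 14x − 196 = 0  ⟹  x² + 7x − 98 = 0
x = 7 or x = −14, giving (7, 19) and (−14, −2).

(−14, −2) and (7, 19)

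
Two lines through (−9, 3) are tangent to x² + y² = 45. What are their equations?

x − 2y = −15 and 2x + y = −15

Let a tangent through (−9, 3) have slope m. Its distance from (0, 0) must equal 3√5:
[m·(9) − (−3)]² = 45(m² + 1)
2m² + 3m − 2 = 0, so m = 1/2 or m = −2.
With m = 1/2: x − 2y = −15. With m = −2: 2x + y = −15.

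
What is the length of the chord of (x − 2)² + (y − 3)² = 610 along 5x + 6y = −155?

The distance from (2, 3) to the line is 183/√61, and r² = 610.
Chord = 2√(r² − d²) = 2·√(61) = 2√61.

2√61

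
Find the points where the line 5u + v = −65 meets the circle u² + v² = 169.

Substitute v = −5u − 65:
26u² + 650u + 4056 = 0  ⟹  u² + 25u + 156 = 0
u = −12 or u = −13, giving (−12, −5) and (−13, 0).

(−13, 0) and (−12, −5)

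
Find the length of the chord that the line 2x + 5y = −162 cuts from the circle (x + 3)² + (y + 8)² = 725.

6√29

Express y = (−162 − 2x)/5 and substitute into the circle:
29x² + 638x − 3016 = 0  ⟹  x² + 22x − 104 = 0
x = 4 or x = −26, giving (4, −34) and (−26, −22).
Chord length = distance between (4, −34) and (−26, −22) = √1044 = 6√29.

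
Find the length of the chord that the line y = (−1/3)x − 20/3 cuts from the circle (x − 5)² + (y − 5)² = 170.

Substitute y = (−20 − x)/3:
10x² − 20x − 80 = 0  ⟹  x² − 2x − 8 = 0
x = 4 or x = −2, giving (4, −8) and (−2, −6).
|(4, −8) − (−2, −6)| = √((6)² + (−2)²) = 2√10.

2√10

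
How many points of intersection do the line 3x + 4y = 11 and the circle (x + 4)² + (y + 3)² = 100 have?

2

Substituting the line into the circle gives 25x² − 10x − 815 = 0.
Discriminant = (−10)² − 4·25·(−815) = 81600 > 0.
Two real roots: the line is a secant.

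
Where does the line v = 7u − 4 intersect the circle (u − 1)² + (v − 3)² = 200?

(−1, −11) and (3, 17)

Substitute v = 7u − 4:
50u² − 100u − 150 = 0  ⟹  u² − 2u − 3 = 0
u = 3 or u = −1, giving (3, 17) and (−1, −11).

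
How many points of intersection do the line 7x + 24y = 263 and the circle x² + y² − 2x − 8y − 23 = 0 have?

d² = (7·1 + 24·4 − (263))²/625 = 1024/25; r² = 40.
Since d² > r², the line lies outside the circle.

0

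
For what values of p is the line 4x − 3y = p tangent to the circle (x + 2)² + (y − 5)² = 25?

p = −48 or p = 2

The line touches the circle iff its distance from (−2, 5) is 5:
|4·(−2) − 3·5 − p| / √25 = 5
|p − (−23)| = 5·5, so p = 2 or p = −48.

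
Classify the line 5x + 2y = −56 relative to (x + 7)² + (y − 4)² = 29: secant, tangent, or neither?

Centre (−7, 4), r² = 29. Distance² from centre to line = (29)²/29 = 29.
Since d² = r², the line is tangent.

tangent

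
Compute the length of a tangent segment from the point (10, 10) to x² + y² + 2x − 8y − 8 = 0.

With centre O = (−1, 4), |OP|² = 157 and r² = 25.
By the tangent–radius right angle, tangent length = √(|PO|² − r²) = √132 = 2√33.

2√33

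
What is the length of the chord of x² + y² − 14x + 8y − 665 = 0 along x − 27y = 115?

The distance from (7, −4) to the line is 0/√730, and r² = 730.
Chord = 2√(r² − d²) = 2·√(730) = 2√730.

2√730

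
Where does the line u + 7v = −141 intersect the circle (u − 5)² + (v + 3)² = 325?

(−1, −20) and (6, −21)

Substitute v = (−141 − u)/7:
50u² − 250u − 300 = 0  ⟹  u² − 5u − 6 = 0
u = 6 or u = −1, giving (6, −21) and (−1, −20).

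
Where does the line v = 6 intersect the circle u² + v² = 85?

(−7, 6) and (7, 6)

From the line, v = 6. Substituting:
u² − 49 = 0
u = 7 or u = −7, giving (7, 6) and (−7, 6).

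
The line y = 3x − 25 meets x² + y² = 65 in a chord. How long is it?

√10

Centre (0, 0), r² = 65. Perpendicular distance d from centre to line = |−25| / √10 = 25/√10.
Chord = 2√(r² − d²) = 2·√(5/2) = √10.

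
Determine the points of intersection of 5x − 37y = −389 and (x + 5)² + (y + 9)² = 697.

(−26, 7) and (11, 12)

Express y = (389 + 5x)/37 and substitute into the circle:
1394x² + 20910x − 398684 = 0  ⟹  x² + 15x − 286 = 0
x = 11 or x = −26, giving (11, 12) and (−26, 7).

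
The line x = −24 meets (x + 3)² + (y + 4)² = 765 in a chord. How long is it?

36

Centre (−3, −4), r² = 765. Perpendicular distance d from centre to line = |21| / √1 = 21.
Half the chord is √(r² − d²) = √(324), so the full chord is 36.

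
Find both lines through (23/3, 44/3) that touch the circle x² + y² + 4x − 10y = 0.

A line y − (44/3) = m(x − (23/3)) is tangent when its distance from (−2, 5) is √29:
[m·(−29/3) − (−29/3)]² = 29(m² + 1)
10m² − 29m + 10 = 0, so m = 5/2 or m = 2/5.
With m = 5/2: 5x − 2y = 9. With m = 2/5: 2x − 5y = −58.

5x − 2y = 9 and 2x − 5y = −58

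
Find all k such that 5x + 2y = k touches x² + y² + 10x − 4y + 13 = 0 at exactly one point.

Tangency holds when the distance from the centre (−5, 2) to the line equals the radius 4:
|5·(−5) + 2·2 − k| / √29 = 4
|k − (−21)| = 4√29.

k = −21 ± 4√29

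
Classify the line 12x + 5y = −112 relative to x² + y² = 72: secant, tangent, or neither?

neither

Centre (0, 0), r² = 72. Distance² from centre to line = (112)²/169 = 12544/169.
Since d² > r², the line lies outside the circle.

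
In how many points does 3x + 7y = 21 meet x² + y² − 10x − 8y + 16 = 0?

Centre (5, 4), r² = 25. Distance² from centre to line = (22)²/58 = 242/29.
Since d² < r², the line cuts the circle twice.

2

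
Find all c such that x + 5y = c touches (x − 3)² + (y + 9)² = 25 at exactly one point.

For a tangent, require d(centre, line) = r = 5.
|1·3 + 5·(−9) − c| / √26 = 5
|c − (−42)| = 5√26.

c = −42 ± 5√26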